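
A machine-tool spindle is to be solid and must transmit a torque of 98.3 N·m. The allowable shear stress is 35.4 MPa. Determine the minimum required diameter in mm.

24.2 mm

For a solid shaft τ_max = 16T/(πd³), so d = (16T/(π τ_allow))^(1/3) = (16·98.30/(π·3.54×10^7))^(1/3) = 0.02418 m.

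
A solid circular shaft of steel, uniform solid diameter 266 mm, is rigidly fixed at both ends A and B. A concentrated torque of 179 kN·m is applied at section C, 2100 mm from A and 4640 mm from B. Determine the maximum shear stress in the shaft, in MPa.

33.3 MPa

With uniform GJ and both ends fixed, compatibility θ_AC = θ_CB gives T_A·a = T_B·b, together with T_A + T_B = T₀.
T_A = T₀·b/(a+b) = 179000·4640/6740 = 123200 N·m; T_B = 55770 N·m.
τ in each portion: τ_AC = 3.33×10^7 Pa, τ_CB = 1.51×10^7 Pa; maximum is in AC.
τ_max = T_AC·r/J = 123200·0.133/4.92×10^-4 = 3.335×10^7 Pa.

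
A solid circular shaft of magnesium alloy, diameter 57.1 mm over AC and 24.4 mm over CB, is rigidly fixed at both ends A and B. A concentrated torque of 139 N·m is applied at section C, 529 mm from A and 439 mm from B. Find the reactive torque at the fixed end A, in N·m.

134 N·m

Compatibility: T_A·a/J_AC = T_B·b/J_CB with T_A + T_B = T₀.
J_AC = 1.04×10^-6 m⁴, J_CB = 3.48×10^-8 m⁴, so T_A = T₀·(J_AC/a)/((J_AC/a)+(J_CB/b)) = 133.6 N·m, T_B = 5.369 N·m.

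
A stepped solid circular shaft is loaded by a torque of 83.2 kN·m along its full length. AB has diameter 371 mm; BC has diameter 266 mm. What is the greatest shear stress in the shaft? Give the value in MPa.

22.5 MPa

Under the same torque, τ_max = 16T/(πd³) is largest where d is smallest — segment BC (d = 266 mm).
τ_max = 16·83200/(π·(0.266)³) = 2.251×10^7 Pa.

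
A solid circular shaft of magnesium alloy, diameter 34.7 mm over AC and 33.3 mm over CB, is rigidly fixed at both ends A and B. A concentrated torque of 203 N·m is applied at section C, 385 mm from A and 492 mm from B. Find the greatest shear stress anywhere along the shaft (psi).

2160 psi

Compatibility: T_A·a/J_AC = T_B·b/J_CB with T_A + T_B = T₀.
J_AC = 1.42×10^-7 m⁴, J_CB = 1.21×10^-7 m⁴, so T_A = T₀·(J_AC/a)/((J_AC/a)+(J_CB/b)) = 122.0 N·m, T_B = 80.98 N·m.
τ in each portion: τ_AC = 1.49×10^7 Pa, τ_CB = 1.12×10^7 Pa; maximum is in AC.
τ_max = T_AC·r/J = 122.0·0.0174/1.42×10^-7 = 1.487×10^7 Pa.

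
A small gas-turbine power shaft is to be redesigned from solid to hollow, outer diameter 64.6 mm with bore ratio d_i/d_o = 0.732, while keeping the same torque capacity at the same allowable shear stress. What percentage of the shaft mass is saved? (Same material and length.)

Equal τ_max and T ⇒ the solid shaft needs d_s³ = d_o³(1−k⁴), so d_s = 64.6·(1−0.732⁴)^(1/3) = 57.71 mm.
Area ratio A_h/A_s = d_o²(1−k²)/d_s² = (1−k²)/(1−k⁴)^(2/3) = 0.5817.
Mass saving = 1 − 0.5817 = 41.8 %.

41.8 %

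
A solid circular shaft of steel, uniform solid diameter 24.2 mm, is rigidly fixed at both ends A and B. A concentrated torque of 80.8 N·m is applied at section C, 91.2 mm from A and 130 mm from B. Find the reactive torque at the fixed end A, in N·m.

47.5 N·m

With uniform GJ and both ends fixed, compatibility θ_AC = θ_CB gives T_A·a = T_B·b, together with T_A + T_B = T₀.
T_A = T₀·b/(a+b) = 80.80·130/221.2 = 47.49 N·m; T_B = 33.31 N·m.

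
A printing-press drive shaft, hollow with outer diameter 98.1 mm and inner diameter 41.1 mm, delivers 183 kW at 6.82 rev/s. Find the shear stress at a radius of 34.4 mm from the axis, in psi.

ω = 2π·6.82 = 42.85 rad/s, so T = P/ω = 183×10³ / 42.85 = 4271 N·m.
J = π(d_o⁴ − d_i⁴)/32 = π(0.0981⁴ − 0.0411⁴)/32 = 8.812×10^-6 m⁴.
Shear stress varies linearly with radius: τ = T·r/J = 4271 × 0.0344 / 8.812×10^-6 = 1.667×10^7 Pa.

2420 psi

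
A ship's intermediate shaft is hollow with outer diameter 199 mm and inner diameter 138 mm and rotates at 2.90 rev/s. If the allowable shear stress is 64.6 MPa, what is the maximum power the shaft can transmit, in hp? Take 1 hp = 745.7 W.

1880 hp

J = π(d_o⁴ − d_i⁴)/32 = π(0.199⁴ − 0.138⁴)/32 = 1.184×10^-4 m⁴.
T_max = τ_allow·J/r = 6.46×10^7 × 1.184×10^-4 / 0.0995 = 76840 N·m.
ω = 2π·2.90 = 18.22 rad/s, so P_max = T_max·ω = 1.400×10^6 W.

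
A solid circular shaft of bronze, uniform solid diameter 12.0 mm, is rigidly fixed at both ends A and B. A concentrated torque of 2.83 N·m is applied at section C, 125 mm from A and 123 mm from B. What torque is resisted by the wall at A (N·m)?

1.40 N·m

With uniform GJ and both ends fixed, compatibility θ_AC = θ_CB gives T_A·a = T_B·b, together with T_A + T_B = T₀.
T_A = T₀·b/(a+b) = 2.830·123/248.0 = 1.404 N·m; T_B = 1.426 N·m.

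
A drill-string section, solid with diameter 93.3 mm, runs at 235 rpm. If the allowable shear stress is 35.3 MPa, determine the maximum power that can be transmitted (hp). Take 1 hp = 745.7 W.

186 hp

J = πd⁴/32 = π(0.0933)⁴/32 = 7.439×10^-6 m⁴.
T_max = τ_allow·J/r = 3.53×10^7 × 7.439×10^-6 / 0.0466 = 5629 N·m.
ω = 2π·235/60 = 24.61 rad/s, so P_max = T_max·ω = 1.385×10^5 W.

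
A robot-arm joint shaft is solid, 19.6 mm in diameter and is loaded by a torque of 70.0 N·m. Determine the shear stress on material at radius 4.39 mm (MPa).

21.2 MPa

J = πd⁴/32 = π(0.0196)⁴/32 = 1.449×10^-8 m⁴.
Shear stress varies linearly with radius: τ = T·r/J = 70.00 × 0.00439 / 1.449×10^-8 = 2.121×10^7 Pa.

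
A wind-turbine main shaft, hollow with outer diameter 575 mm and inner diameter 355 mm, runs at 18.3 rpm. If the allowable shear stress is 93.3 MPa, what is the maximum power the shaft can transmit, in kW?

J = π(d_o⁴ − d_i⁴)/32 = π(0.575⁴ − 0.355⁴)/32 = 9.173×10^-3 m⁴.
T_max = τ_allow·J/r = 9.33×10^7 × 9.173×10^-3 / 0.287 = 2.977e6 N·m.
ω = 2π·18.3/60 = 1.916 rad/s, so P_max = T_max·ω = 5.704×10^6 W.

5700 kW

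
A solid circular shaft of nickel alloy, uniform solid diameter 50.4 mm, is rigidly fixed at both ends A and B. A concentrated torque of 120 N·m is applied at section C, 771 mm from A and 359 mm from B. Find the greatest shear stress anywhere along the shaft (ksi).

0.472 ksi

With uniform GJ and both ends fixed, compatibility θ_AC = θ_CB gives T_A·a = T_B·b, together with T_A + T_B = T₀.
T_A = T₀·b/(a+b) = 120.0·359/1130 = 38.12 N·m; T_B = 81.88 N·m.
τ in each portion: τ_AC = 1.52×10^6 Pa, τ_CB = 3.26×10^6 Pa; maximum is in CB.
τ_max = T_CB·r/J = 81.88·0.0252/6.33×10^-7 = 3.257×10^6 Pa.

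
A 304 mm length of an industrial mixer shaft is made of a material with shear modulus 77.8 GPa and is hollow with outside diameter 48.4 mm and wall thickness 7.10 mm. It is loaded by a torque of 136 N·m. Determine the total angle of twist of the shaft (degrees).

J = π(d_o⁴ − d_i⁴)/32 = π(0.0484⁴ − 0.0342⁴)/32 = 4.044×10^-7 m⁴.
θ = T·L/(G·J) = 136.0 × 0.304 / (77.8×10⁹ × 4.044×10^-7) = 1.314×10^-3 rad.

0.0753°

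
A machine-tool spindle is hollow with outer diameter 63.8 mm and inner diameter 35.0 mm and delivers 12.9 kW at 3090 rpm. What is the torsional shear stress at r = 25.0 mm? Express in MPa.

ω = 2π·3090/60 = 323.6 rad/s, so T = P/ω = 12.9×10³ / 323.6 = 39.87 N·m.
J = π(d_o⁴ − d_i⁴)/32 = π(0.0638⁴ − 0.0350⁴)/32 = 1.479×10^-6 m⁴.
Shear stress varies linearly with radius: τ = T·r/J = 39.87 × 0.0250 / 1.479×10^-6 = 6.737×10^5 Pa.

0.674 MPa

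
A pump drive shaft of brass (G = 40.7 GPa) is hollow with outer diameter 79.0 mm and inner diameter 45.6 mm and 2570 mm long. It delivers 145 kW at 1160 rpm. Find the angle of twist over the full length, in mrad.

22.2 mrad

ω = 2π·1160/60 = 121.5 rad/s, so T = P/ω = 145×10³ / 121.5 = 1194 N·m.
J = π(d_o⁴ − d_i⁴)/32 = π(0.0790⁴ − 0.0456⁴)/32 = 3.399×10^-6 m⁴.
θ = T·L/(G·J) = 1194 × 2.57 / (40.7×10⁹ × 3.399×10^-6) = 0.02217 rad.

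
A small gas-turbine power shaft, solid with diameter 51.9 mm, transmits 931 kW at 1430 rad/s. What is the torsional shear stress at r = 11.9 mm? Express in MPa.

ω = 1430 rad/s, so T = P/ω = 931×10³ / 1430 = 651.0 N·m.
J = πd⁴/32 = π(0.0519)⁴/32 = 7.123×10^-7 m⁴.
Shear stress varies linearly with radius: τ = T·r/J = 651.0 × 0.0119 / 7.123×10^-7 = 1.088×10^7 Pa.

10.9 MPa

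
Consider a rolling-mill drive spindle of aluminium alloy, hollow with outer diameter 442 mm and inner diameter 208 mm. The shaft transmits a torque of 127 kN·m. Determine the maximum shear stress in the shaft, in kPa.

7880 kPa

J = π(d_o⁴ − d_i⁴)/32 = π(0.442⁴ − 0.208⁴)/32 = 3.563×10^-3 m⁴.
τ_max = T·r/J = 127000 × 0.221 / 3.563×10^-3 = 7.877×10^6 Pa.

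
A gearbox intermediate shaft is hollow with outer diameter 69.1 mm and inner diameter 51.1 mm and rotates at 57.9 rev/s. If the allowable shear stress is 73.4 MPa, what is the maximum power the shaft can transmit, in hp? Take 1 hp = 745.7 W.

1630 hp

J = π(d_o⁴ − d_i⁴)/32 = π(0.0691⁴ − 0.0511⁴)/32 = 1.569×10^-6 m⁴.
T_max = τ_allow·J/r = 7.34×10^7 × 1.569×10^-6 / 0.0345 = 3333 N·m.
ω = 2π·57.9 = 363.8 rad/s, so P_max = T_max·ω = 1.213×10^6 W.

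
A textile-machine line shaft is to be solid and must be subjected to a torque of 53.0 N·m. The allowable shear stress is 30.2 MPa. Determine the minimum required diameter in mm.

20.8 mm

For a solid shaft τ_max = 16T/(πd³), so d = (16T/(π τ_allow))^(1/3) = (16·53.00/(π·3.02×10^7))^(1/3) = 0.02075 m.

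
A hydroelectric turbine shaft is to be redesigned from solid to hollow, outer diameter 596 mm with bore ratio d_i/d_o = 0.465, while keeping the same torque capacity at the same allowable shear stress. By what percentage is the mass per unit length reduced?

Equal τ_max and T ⇒ the solid shaft needs d_s³ = d_o³(1−k⁴), so d_s = 596·(1−0.465⁴)^(1/3) = 586.6 mm.
Area ratio A_h/A_s = d_o²(1−k²)/d_s² = (1−k²)/(1−k⁴)^(2/3) = 0.8092.
Mass saving = 1 − 0.8092 = 19.1 %.

19.1 %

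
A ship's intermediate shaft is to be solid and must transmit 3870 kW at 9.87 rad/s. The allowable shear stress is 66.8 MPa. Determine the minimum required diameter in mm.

ω = 9.87 rad/s, so T = P/ω = 3870×10³ / 9.870 = 392100 N·m.
For a solid shaft τ_max = 16T/(πd³), so d = (16T/(π τ_allow))^(1/3) = (16·392100/(π·6.68×10^7))^(1/3) = 0.3104 m.

310 mm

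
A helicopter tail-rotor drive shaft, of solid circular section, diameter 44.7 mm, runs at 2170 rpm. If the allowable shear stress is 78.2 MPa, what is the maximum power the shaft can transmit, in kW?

J = πd⁴/32 = π(0.0447)⁴/32 = 3.919×10^-7 m⁴.
T_max = τ_allow·J/r = 7.82×10^7 × 3.919×10^-7 / 0.0224 = 1371 N·m.
ω = 2π·2170/60 = 227.2 rad/s, so P_max = T_max·ω = 3.116×10^5 W.

312 kW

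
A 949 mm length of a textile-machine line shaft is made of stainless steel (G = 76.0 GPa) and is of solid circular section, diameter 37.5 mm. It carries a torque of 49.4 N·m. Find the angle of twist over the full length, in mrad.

3.18 mrad

J = πd⁴/32 = π(0.0375)⁴/32 = 1.941×10^-7 m⁴.
θ = T·L/(G·J) = 49.40 × 0.949 / (76.0×10⁹ × 1.941×10^-7) = 3.177×10^-3 rad.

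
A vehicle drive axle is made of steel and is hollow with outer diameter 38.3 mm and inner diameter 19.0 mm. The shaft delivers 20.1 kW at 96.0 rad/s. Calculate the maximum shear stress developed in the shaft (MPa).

ω = 96.0 rad/s, so T = P/ω = 20.1×10³ / 96.00 = 209.4 N·m.
J = π(d_o⁴ − d_i⁴)/32 = π(0.0383⁴ − 0.0190⁴)/32 = 1.985×10^-7 m⁴.
τ_max = T·r/J = 209.4 × 0.0191 / 1.985×10^-7 = 2.020×10^7 Pa.

20.2 MPa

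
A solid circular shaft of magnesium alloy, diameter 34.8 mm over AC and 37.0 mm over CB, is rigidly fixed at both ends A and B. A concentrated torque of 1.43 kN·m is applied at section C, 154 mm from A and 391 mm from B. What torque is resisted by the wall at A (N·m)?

951 N·m

Compatibility: T_A·a/J_AC = T_B·b/J_CB with T_A + T_B = T₀.
J_AC = 1.44×10^-7 m⁴, J_CB = 1.84×10^-7 m⁴, so T_A = T₀·(J_AC/a)/((J_AC/a)+(J_CB/b)) = 951.2 N·m, T_B = 478.8 N·m.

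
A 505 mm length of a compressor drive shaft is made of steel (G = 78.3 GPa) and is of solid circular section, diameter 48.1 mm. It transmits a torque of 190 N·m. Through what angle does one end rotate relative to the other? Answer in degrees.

0.134°

J = πd⁴/32 = π(0.0481)⁴/32 = 5.255×10^-7 m⁴.
θ = T·L/(G·J) = 190.0 × 0.505 / (78.3×10⁹ × 5.255×10^-7) = 2.332×10^-3 rad.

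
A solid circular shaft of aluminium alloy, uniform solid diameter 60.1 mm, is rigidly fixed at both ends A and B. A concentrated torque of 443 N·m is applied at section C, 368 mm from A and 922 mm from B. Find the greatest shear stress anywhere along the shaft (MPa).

7.43 MPa

With uniform GJ and both ends fixed, compatibility θ_AC = θ_CB gives T_A·a = T_B·b, together with T_A + T_B = T₀.
T_A = T₀·b/(a+b) = 443.0·922/1290 = 316.6 N·m; T_B = 126.4 N·m.
τ in each portion: τ_AC = 7.43×10^6 Pa, τ_CB = 2.96×10^6 Pa; maximum is in AC.
τ_max = T_AC·r/J = 316.6·0.0301/1.28×10^-6 = 7.428×10^6 Pa.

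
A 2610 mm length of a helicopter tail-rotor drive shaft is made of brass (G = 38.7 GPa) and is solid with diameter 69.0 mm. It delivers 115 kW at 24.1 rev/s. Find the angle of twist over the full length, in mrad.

23.0 mrad

ω = 2π·24.1 = 151.4 rad/s, so T = P/ω = 115×10³ / 151.4 = 759.5 N·m.
J = πd⁴/32 = π(0.0690)⁴/32 = 2.225×10^-6 m⁴.
θ = T·L/(G·J) = 759.5 × 2.61 / (38.7×10⁹ × 2.225×10^-6) = 0.02302 rad.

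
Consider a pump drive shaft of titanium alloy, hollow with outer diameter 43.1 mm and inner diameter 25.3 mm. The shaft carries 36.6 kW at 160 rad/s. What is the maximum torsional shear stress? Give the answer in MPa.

16.5 MPa

ω = 160 rad/s, so T = P/ω = 36.6×10³ / 160.0 = 228.8 N·m.
J = π(d_o⁴ − d_i⁴)/32 = π(0.0431⁴ − 0.0253⁴)/32 = 2.985×10^-7 m⁴.
τ_max = T·r/J = 228.8 × 0.0215 / 2.985×10^-7 = 1.651×10^7 Pa.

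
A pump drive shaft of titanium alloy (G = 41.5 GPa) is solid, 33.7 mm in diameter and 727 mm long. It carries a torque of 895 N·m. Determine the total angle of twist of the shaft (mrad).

124 mrad

J = πd⁴/32 = π(0.0337)⁴/32 = 1.266×10^-7 m⁴.
θ = T·L/(G·J) = 895.0 × 0.727 / (41.5×10⁹ × 1.266×10^-7) = 0.1238 rad.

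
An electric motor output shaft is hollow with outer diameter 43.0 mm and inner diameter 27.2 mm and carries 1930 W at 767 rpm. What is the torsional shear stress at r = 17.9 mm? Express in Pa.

ω = 2π·767/60 = 80.32 rad/s, so T = P/ω = 1930 / 80.32 = 24.03 N·m.
J = π(d_o⁴ − d_i⁴)/32 = π(0.0430⁴ − 0.0272⁴)/32 = 2.819×10^-7 m⁴.
Shear stress varies linearly with radius: τ = T·r/J = 24.03 × 0.0179 / 2.819×10^-7 = 1.526×10^6 Pa.

1.53e6 Pa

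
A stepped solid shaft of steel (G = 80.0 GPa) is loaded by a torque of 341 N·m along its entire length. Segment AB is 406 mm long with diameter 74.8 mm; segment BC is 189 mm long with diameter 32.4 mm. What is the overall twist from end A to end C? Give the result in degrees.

J_AB = π(0.0748)⁴/32 = 3.07×10^-6 m⁴; J_BC = π(0.0324)⁴/32 = 1.08×10^-7 m⁴.
θ = (T/G)·Σ L_i/J_i = (341.0/80.0×10⁹)·(0.406/3.07×10^-6 + 0.189/1.08×10^-7) = 8.009×10^-3 rad.

0.459°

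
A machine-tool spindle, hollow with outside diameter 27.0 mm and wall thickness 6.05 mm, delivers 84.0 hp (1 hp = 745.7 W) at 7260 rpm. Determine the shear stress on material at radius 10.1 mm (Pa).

ω = 2π·7260/60 = 760.3 rad/s, so T = P/ω = 84.0×745.7 / 760.3 = 82.39 N·m.
J = π(d_o⁴ − d_i⁴)/32 = π(0.0270⁴ − 0.0149⁴)/32 = 4.734×10^-8 m⁴.
Shear stress varies linearly with radius: τ = T·r/J = 82.39 × 0.0101 / 4.734×10^-8 = 1.758×10^7 Pa.

1.76e7 Pa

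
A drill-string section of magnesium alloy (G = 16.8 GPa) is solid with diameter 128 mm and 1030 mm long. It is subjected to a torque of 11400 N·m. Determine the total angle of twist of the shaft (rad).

0.0265 rad

J = πd⁴/32 = π(0.128)⁴/32 = 2.635×10^-5 m⁴.
θ = T·L/(G·J) = 11400 × 1.03 / (16.8×10⁹ × 2.635×10^-5) = 0.02652 rad.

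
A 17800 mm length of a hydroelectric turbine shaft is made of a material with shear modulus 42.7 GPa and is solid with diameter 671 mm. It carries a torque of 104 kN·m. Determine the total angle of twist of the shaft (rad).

0.00218 rad

J = πd⁴/32 = π(0.671)⁴/32 = 0.01990 m⁴.
θ = T·L/(G·J) = 104000 × 17.8 / (42.7×10⁹ × 0.01990) = 2.178×10^-3 rad.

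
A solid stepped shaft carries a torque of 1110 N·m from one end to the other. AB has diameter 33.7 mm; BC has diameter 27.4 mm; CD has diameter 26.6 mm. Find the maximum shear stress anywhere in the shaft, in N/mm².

300 N/mm²

Under the same torque, τ_max = 16T/(πd³) is largest where d is smallest — segment CD (d = 26.6 mm).
τ_max = 16·1110/(π·(0.0266)³) = 3.004×10^8 Pa.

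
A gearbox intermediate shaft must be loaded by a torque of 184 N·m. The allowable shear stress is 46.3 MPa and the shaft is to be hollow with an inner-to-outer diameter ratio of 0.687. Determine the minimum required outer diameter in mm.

29.6 mm

For a hollow shaft with d_i/d_o = 0.687: τ_max = 16T/(π d_o³ (1−k⁴)), so d_o = [16T/(π τ_allow (1−k⁴))]^(1/3) = [16·184.0/(π·4.63×10^7·0.7772)]^(1/3) = 0.02964 m.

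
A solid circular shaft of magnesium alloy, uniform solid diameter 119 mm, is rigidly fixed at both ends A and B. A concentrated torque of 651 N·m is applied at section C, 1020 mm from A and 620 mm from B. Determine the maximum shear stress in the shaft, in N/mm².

1.22 N/mm²

With uniform GJ and both ends fixed, compatibility θ_AC = θ_CB gives T_A·a = T_B·b, together with T_A + T_B = T₀.
T_A = T₀·b/(a+b) = 651.0·620/1640 = 246.1 N·m; T_B = 404.9 N·m.
τ in each portion: τ_AC = 7.44×10^5 Pa, τ_CB = 1.22×10^6 Pa; maximum is in CB.
τ_max = T_CB·r/J = 404.9·0.0595/1.97×10^-5 = 1.224×10^6 Pa.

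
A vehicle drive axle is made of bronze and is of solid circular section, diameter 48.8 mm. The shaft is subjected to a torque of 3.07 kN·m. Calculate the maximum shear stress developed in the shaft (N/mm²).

135 N/mm²

J = πd⁴/32 = π(0.0488)⁴/32 = 5.568×10^-7 m⁴.
τ_max = T·r/J = 3070 × 0.0244 / 5.568×10^-7 = 1.345×10^8 Pa.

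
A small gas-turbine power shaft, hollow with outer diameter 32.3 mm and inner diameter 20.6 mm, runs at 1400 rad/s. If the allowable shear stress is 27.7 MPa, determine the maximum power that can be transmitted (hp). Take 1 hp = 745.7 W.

J = π(d_o⁴ − d_i⁴)/32 = π(0.0323⁴ − 0.0206⁴)/32 = 8.918×10^-8 m⁴.
T_max = τ_allow·J/r = 2.77×10^7 × 8.918×10^-8 / 0.0161 = 153.0 N·m.
ω = 1400 rad/s, so P_max = T_max·ω = 2.141×10^5 W.

287 hp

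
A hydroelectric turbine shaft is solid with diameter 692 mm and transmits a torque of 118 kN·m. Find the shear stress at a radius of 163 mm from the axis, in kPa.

J = πd⁴/32 = π(0.692)⁴/32 = 0.02251 m⁴.
Shear stress varies linearly with radius: τ = T·r/J = 118000 × 0.163 / 0.02251 = 8.544×10^5 Pa.

854 kPa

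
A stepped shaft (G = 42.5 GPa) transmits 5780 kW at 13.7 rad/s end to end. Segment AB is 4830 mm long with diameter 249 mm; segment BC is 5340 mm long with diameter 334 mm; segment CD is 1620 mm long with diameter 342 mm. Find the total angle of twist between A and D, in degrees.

ω = 13.7 rad/s, so T = P/ω = 5780×10³ / 13.70 = 421900 N·m.
J_AB = π(0.249)⁴/32 = 3.77×10^-4 m⁴; J_BC = π(0.334)⁴/32 = 1.22×10^-3 m⁴; J_CD = π(0.342)⁴/32 = 1.34×10^-3 m⁴.
θ = (T/G)·Σ L_i/J_i = (421900/42.5×10⁹)·(4.83/3.77×10^-4 + 5.34/1.22×10^-3 + 1.62/1.34×10^-3) = 0.1824 rad.

10.5°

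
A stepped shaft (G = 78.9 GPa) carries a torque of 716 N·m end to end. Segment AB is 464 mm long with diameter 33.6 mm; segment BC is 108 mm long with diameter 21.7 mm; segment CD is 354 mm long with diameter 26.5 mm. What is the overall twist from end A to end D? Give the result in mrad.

J_AB = π(0.0336)⁴/32 = 1.25×10^-7 m⁴; J_BC = π(0.0217)⁴/32 = 2.18×10^-8 m⁴; J_CD = π(0.0265)⁴/32 = 4.84×10^-8 m⁴.
θ = (T/G)·Σ L_i/J_i = (716.0/78.9×10⁹)·(0.464/1.25×10^-7 + 0.108/2.18×10^-8 + 0.354/4.84×10^-8) = 0.1450 rad.

145 mrad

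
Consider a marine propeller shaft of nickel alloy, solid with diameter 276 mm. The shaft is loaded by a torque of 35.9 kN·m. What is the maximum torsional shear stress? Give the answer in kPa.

8700 kPa

J = πd⁴/32 = π(0.276)⁴/32 = 5.697×10^-4 m⁴.
τ_max = T·r/J = 35900 × 0.138 / 5.697×10^-4 = 8.696×10^6 Pa.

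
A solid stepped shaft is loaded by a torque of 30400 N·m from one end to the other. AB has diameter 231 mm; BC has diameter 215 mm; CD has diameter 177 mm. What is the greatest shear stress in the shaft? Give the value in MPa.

27.9 MPa

Under the same torque, τ_max = 16T/(πd³) is largest where d is smallest — segment CD (d = 177 mm).
τ_max = 16·30400/(π·(0.177)³) = 2.792×10^7 Pa.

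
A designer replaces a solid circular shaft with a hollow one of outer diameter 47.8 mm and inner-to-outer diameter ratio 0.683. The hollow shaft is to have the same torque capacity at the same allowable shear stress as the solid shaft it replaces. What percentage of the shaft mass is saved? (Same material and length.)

37.2 %

Equal τ_max and T ⇒ the solid shaft needs d_s³ = d_o³(1−k⁴), so d_s = 47.8·(1−0.683⁴)^(1/3) = 44.05 mm.
Area ratio A_h/A_s = d_o²(1−k²)/d_s² = (1−k²)/(1−k⁴)^(2/3) = 0.6283.
Mass saving = 1 − 0.6283 = 37.2 %.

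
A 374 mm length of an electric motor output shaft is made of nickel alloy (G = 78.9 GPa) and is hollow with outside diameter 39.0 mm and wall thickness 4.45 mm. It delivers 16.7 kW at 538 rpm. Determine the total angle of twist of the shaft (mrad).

ω = 2π·538/60 = 56.34 rad/s, so T = P/ω = 16.7×10³ / 56.34 = 296.4 N·m.
J = π(d_o⁴ − d_i⁴)/32 = π(0.0390⁴ − 0.0301⁴)/32 = 1.465×10^-7 m⁴.
θ = T·L/(G·J) = 296.4 × 0.374 / (78.9×10⁹ × 1.465×10^-7) = 9.589×10^-3 rad.

9.59 mrad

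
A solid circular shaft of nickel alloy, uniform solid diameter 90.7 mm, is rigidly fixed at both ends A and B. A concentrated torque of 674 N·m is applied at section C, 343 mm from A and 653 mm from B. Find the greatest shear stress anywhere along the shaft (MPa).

3.02 MPa

With uniform GJ and both ends fixed, compatibility θ_AC = θ_CB gives T_A·a = T_B·b, together with T_A + T_B = T₀.
T_A = T₀·b/(a+b) = 674.0·653/996.0 = 441.9 N·m; T_B = 232.1 N·m.
τ in each portion: τ_AC = 3.02×10^6 Pa, τ_CB = 1.58×10^6 Pa; maximum is in AC.
τ_max = T_AC·r/J = 441.9·0.0454/6.64×10^-6 = 3.016×10^6 Pa.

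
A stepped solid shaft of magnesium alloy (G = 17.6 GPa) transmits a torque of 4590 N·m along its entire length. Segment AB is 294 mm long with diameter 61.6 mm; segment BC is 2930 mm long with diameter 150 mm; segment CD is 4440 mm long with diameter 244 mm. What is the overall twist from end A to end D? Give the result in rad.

0.0729 rad

J_AB = π(0.0616)⁴/32 = 1.41×10^-6 m⁴; J_BC = π(0.150)⁴/32 = 4.97×10^-5 m⁴; J_CD = π(0.244)⁴/32 = 3.48×10^-4 m⁴.
θ = (T/G)·Σ L_i/J_i = (4590/17.6×10⁹)·(0.294/1.41×10^-6 + 2.93/4.97×10^-5 + 4.44/3.48×10^-4) = 0.07294 rad.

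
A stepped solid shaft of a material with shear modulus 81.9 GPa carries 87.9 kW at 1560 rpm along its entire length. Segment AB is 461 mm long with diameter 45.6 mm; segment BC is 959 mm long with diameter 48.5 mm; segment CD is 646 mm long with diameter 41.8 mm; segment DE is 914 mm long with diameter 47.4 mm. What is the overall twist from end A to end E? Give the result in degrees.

2.58°

ω = 2π·1560/60 = 163.4 rad/s, so T = P/ω = 87.9×10³ / 163.4 = 538.1 N·m.
J_AB = π(0.0456)⁴/32 = 4.24×10^-7 m⁴; J_BC = π(0.0485)⁴/32 = 5.43×10^-7 m⁴; J_CD = π(0.0418)⁴/32 = 3.00×10^-7 m⁴; J_DE = π(0.0474)⁴/32 = 4.96×10^-7 m⁴.
θ = (T/G)·Σ L_i/J_i = (538.1/81.9×10⁹)·(0.461/4.24×10^-7 + 0.959/5.43×10^-7 + 0.646/3.00×10^-7 + 0.914/4.96×10^-7) = 0.04501 rad.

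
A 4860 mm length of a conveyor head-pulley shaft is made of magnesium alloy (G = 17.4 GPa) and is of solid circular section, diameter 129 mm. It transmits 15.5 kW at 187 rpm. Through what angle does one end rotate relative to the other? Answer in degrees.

0.466°

ω = 2π·187/60 = 19.58 rad/s, so T = P/ω = 15.5×10³ / 19.58 = 791.5 N·m.
J = πd⁴/32 = π(0.129)⁴/32 = 2.719×10^-5 m⁴.
θ = T·L/(G·J) = 791.5 × 4.86 / (17.4×10⁹ × 2.719×10^-5) = 8.132×10^-3 rad.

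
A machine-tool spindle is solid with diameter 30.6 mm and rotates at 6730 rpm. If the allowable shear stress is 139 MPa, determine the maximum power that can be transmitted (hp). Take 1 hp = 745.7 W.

J = πd⁴/32 = π(0.0306)⁴/32 = 8.608×10^-8 m⁴.
T_max = τ_allow·J/r = 1.39×10^8 × 8.608×10^-8 / 0.0153 = 782.0 N·m.
ω = 2π·6730/60 = 704.8 rad/s, so P_max = T_max·ω = 5.511×10^5 W.

739 hp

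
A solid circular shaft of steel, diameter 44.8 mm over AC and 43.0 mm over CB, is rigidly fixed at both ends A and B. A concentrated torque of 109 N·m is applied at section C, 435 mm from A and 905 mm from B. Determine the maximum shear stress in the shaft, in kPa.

4390 kPa

Compatibility: T_A·a/J_AC = T_B·b/J_CB with T_A + T_B = T₀.
J_AC = 3.95×10^-7 m⁴, J_CB = 3.36×10^-7 m⁴, so T_A = T₀·(J_AC/a)/((J_AC/a)+(J_CB/b)) = 77.42 N·m, T_B = 31.58 N·m.
τ in each portion: τ_AC = 4.39×10^6 Pa, τ_CB = 2.02×10^6 Pa; maximum is in AC.
τ_max = T_AC·r/J = 77.42·0.0224/3.95×10^-7 = 4.385×10^6 Pa.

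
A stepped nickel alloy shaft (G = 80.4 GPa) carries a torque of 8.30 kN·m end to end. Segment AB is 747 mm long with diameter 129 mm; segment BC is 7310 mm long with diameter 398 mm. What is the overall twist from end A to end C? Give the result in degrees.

J_AB = π(0.129)⁴/32 = 2.72×10^-5 m⁴; J_BC = π(0.398)⁴/32 = 2.46×10^-3 m⁴.
θ = (T/G)·Σ L_i/J_i = (8300/80.4×10⁹)·(0.747/2.72×10^-5 + 7.31/2.46×10^-3) = 3.143×10^-3 rad.

0.180°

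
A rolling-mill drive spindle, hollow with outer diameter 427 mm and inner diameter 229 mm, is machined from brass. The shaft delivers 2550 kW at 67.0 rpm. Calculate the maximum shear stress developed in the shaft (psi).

ω = 2π·67.0/60 = 7.016 rad/s, so T = P/ω = 2550×10³ / 7.016 = 363400 N·m.
J = π(d_o⁴ − d_i⁴)/32 = π(0.427⁴ − 0.229⁴)/32 = 2.994×10^-3 m⁴.
τ_max = T·r/J = 363400 × 0.213 / 2.994×10^-3 = 2.592×10^7 Pa.

3760 psi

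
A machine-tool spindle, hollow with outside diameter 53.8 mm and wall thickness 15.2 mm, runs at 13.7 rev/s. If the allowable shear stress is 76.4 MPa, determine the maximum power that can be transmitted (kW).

194 kW

J = π(d_o⁴ − d_i⁴)/32 = π(0.0538⁴ − 0.0234⁴)/32 = 7.931×10^-7 m⁴.
T_max = τ_allow·J/r = 7.64×10^7 × 7.931×10^-7 / 0.0269 = 2252 N·m.
ω = 2π·13.7 = 86.08 rad/s, so P_max = T_max·ω = 1.939×10^5 W.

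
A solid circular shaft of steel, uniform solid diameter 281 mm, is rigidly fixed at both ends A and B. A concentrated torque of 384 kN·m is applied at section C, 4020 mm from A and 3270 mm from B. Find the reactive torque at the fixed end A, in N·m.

With uniform GJ and both ends fixed, compatibility θ_AC = θ_CB gives T_A·a = T_B·b, together with T_A + T_B = T₀.
T_A = T₀·b/(a+b) = 384000·3270/7290 = 172200 N·m; T_B = 211800 N·m.

172000 N·m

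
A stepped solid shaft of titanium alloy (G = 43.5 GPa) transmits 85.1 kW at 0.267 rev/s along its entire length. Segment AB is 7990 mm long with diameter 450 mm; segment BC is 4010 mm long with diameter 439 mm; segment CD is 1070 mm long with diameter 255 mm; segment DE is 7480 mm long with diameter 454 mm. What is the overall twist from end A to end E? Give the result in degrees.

0.498°

ω = 2π·0.267 = 1.678 rad/s, so T = P/ω = 85.1×10³ / 1.678 = 50730 N·m.
J_AB = π(0.450)⁴/32 = 4.03×10^-3 m⁴; J_BC = π(0.439)⁴/32 = 3.65×10^-3 m⁴; J_CD = π(0.255)⁴/32 = 4.15×10^-4 m⁴; J_DE = π(0.454)⁴/32 = 4.17×10^-3 m⁴.
θ = (T/G)·Σ L_i/J_i = (50730/43.5×10⁹)·(7.99/4.03×10^-3 + 4.01/3.65×10^-3 + 1.07/4.15×10^-4 + 7.48/4.17×10^-3) = 8.694×10^-3 rad.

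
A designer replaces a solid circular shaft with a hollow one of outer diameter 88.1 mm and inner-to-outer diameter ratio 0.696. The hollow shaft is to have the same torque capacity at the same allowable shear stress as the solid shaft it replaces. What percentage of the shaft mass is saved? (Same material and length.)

Equal τ_max and T ⇒ the solid shaft needs d_s³ = d_o³(1−k⁴), so d_s = 88.1·(1−0.696⁴)^(1/3) = 80.59 mm.
Area ratio A_h/A_s = d_o²(1−k²)/d_s² = (1−k²)/(1−k⁴)^(2/3) = 0.6162.
Mass saving = 1 − 0.6162 = 38.4 %.

38.4 %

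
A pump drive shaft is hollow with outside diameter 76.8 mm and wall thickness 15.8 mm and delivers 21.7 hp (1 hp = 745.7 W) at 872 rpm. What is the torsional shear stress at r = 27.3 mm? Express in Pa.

ω = 2π·872/60 = 91.32 rad/s, so T = P/ω = 21.7×745.7 / 91.32 = 177.2 N·m.
J = π(d_o⁴ − d_i⁴)/32 = π(0.0768⁴ − 0.0452⁴)/32 = 3.006×10^-6 m⁴.
Shear stress varies linearly with radius: τ = T·r/J = 177.2 × 0.0273 / 3.006×10^-6 = 1.610×10^6 Pa.

1.61e6 Pa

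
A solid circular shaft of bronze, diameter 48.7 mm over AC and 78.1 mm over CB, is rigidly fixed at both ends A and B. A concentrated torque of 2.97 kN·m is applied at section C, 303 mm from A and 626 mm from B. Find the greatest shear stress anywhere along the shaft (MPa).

31.2 MPa

Compatibility: T_A·a/J_AC = T_B·b/J_CB with T_A + T_B = T₀.
J_AC = 5.52×10^-7 m⁴, J_CB = 3.65×10^-6 m⁴, so T_A = T₀·(J_AC/a)/((J_AC/a)+(J_CB/b)) = 706.9 N·m, T_B = 2263 N·m.
τ in each portion: τ_AC = 3.12×10^7 Pa, τ_CB = 2.42×10^7 Pa; maximum is in AC.
τ_max = T_AC·r/J = 706.9·0.0244/5.52×10^-7 = 3.117×10^7 Pa.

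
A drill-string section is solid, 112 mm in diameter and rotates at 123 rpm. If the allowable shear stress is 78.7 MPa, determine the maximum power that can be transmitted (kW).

J = πd⁴/32 = π(0.112)⁴/32 = 1.545×10^-5 m⁴.
T_max = τ_allow·J/r = 7.87×10^7 × 1.545×10^-5 / 0.0560 = 21710 N·m.
ω = 2π·123/60 = 12.88 rad/s, so P_max = T_max·ω = 2.796×10^5 W.

280 kW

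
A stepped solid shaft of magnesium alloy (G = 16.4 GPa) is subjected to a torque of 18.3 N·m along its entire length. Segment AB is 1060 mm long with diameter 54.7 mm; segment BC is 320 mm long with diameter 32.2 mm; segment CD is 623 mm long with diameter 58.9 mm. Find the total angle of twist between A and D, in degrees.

J_AB = π(0.0547)⁴/32 = 8.79×10^-7 m⁴; J_BC = π(0.0322)⁴/32 = 1.06×10^-7 m⁴; J_CD = π(0.0589)⁴/32 = 1.18×10^-6 m⁴.
θ = (T/G)·Σ L_i/J_i = (18.30/16.4×10⁹)·(1.06/8.79×10^-7 + 0.320/1.06×10^-7 + 0.623/1.18×10^-6) = 5.317×10^-3 rad.

0.305°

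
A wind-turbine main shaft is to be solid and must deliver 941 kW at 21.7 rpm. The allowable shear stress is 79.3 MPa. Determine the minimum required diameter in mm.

ω = 2π·21.7/60 = 2.272 rad/s, so T = P/ω = 941×10³ / 2.272 = 414100 N·m.
For a solid shaft τ_max = 16T/(πd³), so d = (16T/(π τ_allow))^(1/3) = (16·414100/(π·7.93×10^7))^(1/3) = 0.2985 m.

298 mm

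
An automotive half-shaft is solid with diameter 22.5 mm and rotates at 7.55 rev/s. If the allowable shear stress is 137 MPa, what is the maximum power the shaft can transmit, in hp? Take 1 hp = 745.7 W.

19.5 hp

J = πd⁴/32 = π(0.0225)⁴/32 = 2.516×10^-8 m⁴.
T_max = τ_allow·J/r = 1.37×10^8 × 2.516×10^-8 / 0.0112 = 306.4 N·m.
ω = 2π·7.55 = 47.44 rad/s, so P_max = T_max·ω = 1.454×10^4 W.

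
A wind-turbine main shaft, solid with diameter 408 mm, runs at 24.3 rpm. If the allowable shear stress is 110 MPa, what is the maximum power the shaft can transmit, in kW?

3730 kW

J = πd⁴/32 = π(0.408)⁴/32 = 2.720×10^-3 m⁴.
T_max = τ_allow·J/r = 1.10×10^8 × 2.720×10^-3 / 0.204 = 1.467e6 N·m.
ω = 2π·24.3/60 = 2.545 rad/s, so P_max = T_max·ω = 3.733×10^6 W.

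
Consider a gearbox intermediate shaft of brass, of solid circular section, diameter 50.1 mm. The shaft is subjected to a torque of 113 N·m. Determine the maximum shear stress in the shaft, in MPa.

J = πd⁴/32 = π(0.0501)⁴/32 = 6.185×10^-7 m⁴.
τ_max = T·r/J = 113.0 × 0.0250 / 6.185×10^-7 = 4.577×10^6 Pa.

4.58 MPa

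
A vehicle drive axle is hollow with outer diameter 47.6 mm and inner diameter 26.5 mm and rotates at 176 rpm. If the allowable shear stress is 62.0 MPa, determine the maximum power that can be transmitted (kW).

21.9 kW

J = π(d_o⁴ − d_i⁴)/32 = π(0.0476⁴ − 0.0265⁴)/32 = 4.556×10^-7 m⁴.
T_max = τ_allow·J/r = 6.20×10^7 × 4.556×10^-7 / 0.0238 = 1187 N·m.
ω = 2π·176/60 = 18.43 rad/s, so P_max = T_max·ω = 2.187×10^4 W.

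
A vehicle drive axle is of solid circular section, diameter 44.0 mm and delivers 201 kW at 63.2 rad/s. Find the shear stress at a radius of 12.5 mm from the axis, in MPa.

ω = 63.2 rad/s, so T = P/ω = 201×10³ / 63.20 = 3180 N·m.
J = πd⁴/32 = π(0.0440)⁴/32 = 3.680×10^-7 m⁴.
Shear stress varies linearly with radius: τ = T·r/J = 3180 × 0.0125 / 3.680×10^-7 = 1.080×10^8 Pa.

108 MPa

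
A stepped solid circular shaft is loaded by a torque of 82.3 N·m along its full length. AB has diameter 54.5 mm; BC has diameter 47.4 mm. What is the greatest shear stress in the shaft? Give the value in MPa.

Under the same torque, τ_max = 16T/(πd³) is largest where d is smallest — segment BC (d = 47.4 mm).
τ_max = 16·82.30/(π·(0.0474)³) = 3.936×10^6 Pa.

3.94 MPa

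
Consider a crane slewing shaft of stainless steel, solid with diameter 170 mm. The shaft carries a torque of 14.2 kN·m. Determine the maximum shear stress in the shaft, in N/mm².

J = πd⁴/32 = π(0.170)⁴/32 = 8.200×10^-5 m⁴.
τ_max = T·r/J = 14200 × 0.0850 / 8.200×10^-5 = 1.472×10^7 Pa.

14.7 N/mm²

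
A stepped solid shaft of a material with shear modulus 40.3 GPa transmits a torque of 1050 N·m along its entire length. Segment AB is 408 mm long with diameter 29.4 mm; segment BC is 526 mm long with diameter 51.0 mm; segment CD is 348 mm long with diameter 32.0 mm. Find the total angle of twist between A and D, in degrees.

14.5°

J_AB = π(0.0294)⁴/32 = 7.33×10^-8 m⁴; J_BC = π(0.0510)⁴/32 = 6.64×10^-7 m⁴; J_CD = π(0.0320)⁴/32 = 1.03×10^-7 m⁴.
θ = (T/G)·Σ L_i/J_i = (1050/40.3×10⁹)·(0.408/7.33×10^-8 + 0.526/6.64×10^-7 + 0.348/1.03×10^-7) = 0.2536 rad.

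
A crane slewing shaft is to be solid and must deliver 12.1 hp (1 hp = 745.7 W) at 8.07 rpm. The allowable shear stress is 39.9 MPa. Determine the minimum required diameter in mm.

ω = 2π·8.07/60 = 0.8451 rad/s, so T = P/ω = 12.1×745.7 / 0.8451 = 10680 N·m.
For a solid shaft τ_max = 16T/(πd³), so d = (16T/(π τ_allow))^(1/3) = (16·10680/(π·3.99×10^7))^(1/3) = 0.1109 m.

111 mm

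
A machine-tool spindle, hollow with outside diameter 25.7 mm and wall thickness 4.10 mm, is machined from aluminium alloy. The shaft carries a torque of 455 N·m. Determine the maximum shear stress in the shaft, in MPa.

174 MPa

J = π(d_o⁴ − d_i⁴)/32 = π(0.0257⁴ − 0.0175⁴)/32 = 3.362×10^-8 m⁴.
τ_max = T·r/J = 455.0 × 0.0129 / 3.362×10^-8 = 1.739×10^8 Pa.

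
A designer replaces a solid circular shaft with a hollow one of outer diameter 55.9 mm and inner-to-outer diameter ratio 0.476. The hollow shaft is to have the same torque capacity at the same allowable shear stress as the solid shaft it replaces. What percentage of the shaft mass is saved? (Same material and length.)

19.9 %

Equal τ_max and T ⇒ the solid shaft needs d_s³ = d_o³(1−k⁴), so d_s = 55.9·(1−0.476⁴)^(1/3) = 54.93 mm.
Area ratio A_h/A_s = d_o²(1−k²)/d_s² = (1−k²)/(1−k⁴)^(2/3) = 0.8011.
Mass saving = 1 − 0.8011 = 19.9 %.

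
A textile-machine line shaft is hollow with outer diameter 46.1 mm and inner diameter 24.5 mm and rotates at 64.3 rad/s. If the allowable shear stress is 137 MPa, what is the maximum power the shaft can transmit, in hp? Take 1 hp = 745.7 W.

209 hp

J = π(d_o⁴ − d_i⁴)/32 = π(0.0461⁴ − 0.0245⁴)/32 = 4.080×10^-7 m⁴.
T_max = τ_allow·J/r = 1.37×10^8 × 4.080×10^-7 / 0.0231 = 2425 N·m.
ω = 64.3 rad/s, so P_max = T_max·ω = 1.559×10^5 W.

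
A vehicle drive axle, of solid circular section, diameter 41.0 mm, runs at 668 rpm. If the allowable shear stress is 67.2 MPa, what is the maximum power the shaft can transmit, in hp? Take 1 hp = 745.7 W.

85.3 hp

J = πd⁴/32 = π(0.0410)⁴/32 = 2.774×10^-7 m⁴.
T_max = τ_allow·J/r = 6.72×10^7 × 2.774×10^-7 / 0.0205 = 909.4 N·m.
ω = 2π·668/60 = 69.95 rad/s, so P_max = T_max·ω = 6.361×10^4 W.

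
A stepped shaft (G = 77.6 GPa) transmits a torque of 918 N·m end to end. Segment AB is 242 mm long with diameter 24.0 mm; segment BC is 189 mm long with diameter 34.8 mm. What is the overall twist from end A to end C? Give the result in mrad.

J_AB = π(0.0240)⁴/32 = 3.26×10^-8 m⁴; J_BC = π(0.0348)⁴/32 = 1.44×10^-7 m⁴.
θ = (T/G)·Σ L_i/J_i = (918.0/77.6×10⁹)·(0.242/3.26×10^-8 + 0.189/1.44×10^-7) = 0.1034 rad.

103 mrad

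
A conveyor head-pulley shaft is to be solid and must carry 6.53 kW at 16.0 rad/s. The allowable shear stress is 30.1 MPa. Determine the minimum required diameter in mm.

ω = 16.0 rad/s, so T = P/ω = 6.53×10³ / 16.00 = 408.1 N·m.
For a solid shaft τ_max = 16T/(πd³), so d = (16T/(π τ_allow))^(1/3) = (16·408.1/(π·3.01×10^7))^(1/3) = 0.04103 m.

41.0 mm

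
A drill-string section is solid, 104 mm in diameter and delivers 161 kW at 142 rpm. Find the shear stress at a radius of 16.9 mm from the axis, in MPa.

ω = 2π·142/60 = 14.87 rad/s, so T = P/ω = 161×10³ / 14.87 = 10830 N·m.
J = πd⁴/32 = π(0.104)⁴/32 = 1.149×10^-5 m⁴.
Shear stress varies linearly with radius: τ = T·r/J = 10830 × 0.0169 / 1.149×10^-5 = 1.593×10^7 Pa.

15.9 MPa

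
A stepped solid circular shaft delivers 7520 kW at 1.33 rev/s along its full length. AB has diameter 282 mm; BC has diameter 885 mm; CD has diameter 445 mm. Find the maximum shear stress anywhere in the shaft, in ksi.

ω = 2π·1.33 = 8.357 rad/s, so T = P/ω = 7520×10³ / 8.357 = 899900 N·m.
Under the same torque, τ_max = 16T/(πd³) is largest where d is smallest — segment AB (d = 282 mm).
τ_max = 16·899900/(π·(0.282)³) = 2.044×10^8 Pa.

29.6 ksi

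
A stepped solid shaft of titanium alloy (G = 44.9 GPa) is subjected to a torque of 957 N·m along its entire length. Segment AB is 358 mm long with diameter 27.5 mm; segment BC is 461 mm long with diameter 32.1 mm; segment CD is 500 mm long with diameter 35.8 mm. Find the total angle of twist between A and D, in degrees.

17.0°

J_AB = π(0.0275)⁴/32 = 5.61×10^-8 m⁴; J_BC = π(0.0321)⁴/32 = 1.04×10^-7 m⁴; J_CD = π(0.0358)⁴/32 = 1.61×10^-7 m⁴.
θ = (T/G)·Σ L_i/J_i = (957.0/44.9×10⁹)·(0.358/5.61×10^-8 + 0.461/1.04×10^-7 + 0.500/1.61×10^-7) = 0.2962 rad.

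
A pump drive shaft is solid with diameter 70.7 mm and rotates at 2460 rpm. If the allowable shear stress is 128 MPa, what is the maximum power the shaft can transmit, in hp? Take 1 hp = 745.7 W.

3070 hp

J = πd⁴/32 = π(0.0707)⁴/32 = 2.453×10^-6 m⁴.
T_max = τ_allow·J/r = 1.28×10^8 × 2.453×10^-6 / 0.0353 = 8882 N·m.
ω = 2π·2460/60 = 257.6 rad/s, so P_max = T_max·ω = 2.288×10^6 W.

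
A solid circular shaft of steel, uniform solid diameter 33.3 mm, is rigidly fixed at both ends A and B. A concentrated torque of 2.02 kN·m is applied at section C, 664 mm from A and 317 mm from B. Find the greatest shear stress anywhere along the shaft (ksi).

27.4 ksi

With uniform GJ and both ends fixed, compatibility θ_AC = θ_CB gives T_A·a = T_B·b, together with T_A + T_B = T₀.
T_A = T₀·b/(a+b) = 2020·317/981.0 = 652.7 N·m; T_B = 1367 N·m.
τ in each portion: τ_AC = 9.00×10^7 Pa, τ_CB = 1.89×10^8 Pa; maximum is in CB.
τ_max = T_CB·r/J = 1367·0.0166/1.21×10^-7 = 1.886×10^8 Pa.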